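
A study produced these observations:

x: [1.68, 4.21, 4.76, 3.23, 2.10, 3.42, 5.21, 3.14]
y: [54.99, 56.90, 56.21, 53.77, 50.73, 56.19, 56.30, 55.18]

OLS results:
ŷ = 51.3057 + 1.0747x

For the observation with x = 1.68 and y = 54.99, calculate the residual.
Residual = 1.8788

The residual is the difference between the actual value and the predicted value:

Residual = y - ŷ

Step 1: Calculate predicted value
ŷ = 51.3057 + 1.0747 × 1.68
ŷ = 53.1112

Step 2: Calculate residual
Residual = 54.99 - 53.1112
Residual = 1.8788

Sign check: y > ŷ, so the point is above the line and the fit underestimates here.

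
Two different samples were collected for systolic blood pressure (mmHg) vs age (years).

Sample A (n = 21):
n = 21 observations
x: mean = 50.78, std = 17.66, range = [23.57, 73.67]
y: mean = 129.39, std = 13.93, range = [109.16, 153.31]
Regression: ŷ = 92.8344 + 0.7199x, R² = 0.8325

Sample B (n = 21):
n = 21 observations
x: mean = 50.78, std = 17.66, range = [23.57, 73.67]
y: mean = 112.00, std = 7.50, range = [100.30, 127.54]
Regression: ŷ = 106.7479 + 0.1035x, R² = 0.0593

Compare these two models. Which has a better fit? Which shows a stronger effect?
Model A has the better fit (R² = 0.8325 vs 0.0593). Model A shows the stronger effect (|β₁| = 0.7199 vs 0.1035).

Model Comparison:

Fit — compare R²:
- Model A: R² = 0.8325 → 83.25% of variance in blood pressure explained
- Model B: R² = 0.0593 → 5.93% of variance in blood pressure explained
- 0.8325 > 0.0593 → Model A has the better fit

Effect size (slope magnitude):
- Model A: β₁ = 0.7199 → predicted blood pressure rises 0.7199 mmHg per additional year of age
- Model B: β₁ = 0.1035 → predicted blood pressure rises 0.1035 mmHg per additional year of age
- |0.7199| > |0.1035| → Model A shows the stronger marginal effect

Notes:
- R² measures how tightly points cluster around the line; β₁ measures how steep the line is — they answer different questions.
- A better fit (higher R²) doesn't necessarily mean a more important relationship.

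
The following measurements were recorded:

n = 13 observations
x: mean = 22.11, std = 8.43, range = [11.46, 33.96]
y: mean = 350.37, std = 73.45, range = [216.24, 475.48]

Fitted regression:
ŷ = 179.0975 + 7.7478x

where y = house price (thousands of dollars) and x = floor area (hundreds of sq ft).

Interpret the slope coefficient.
For each additional hundred sq ft of floor area, predicted house price increases by approximately 7.7478 thousand dollars.

β₁ = 7.7478 is the change in predicted house price (thousand dollars) per additional hundred sq ft of floor area.

Interpretation:
- Floor area up by 1 hundred sq ft → predicted house price increases by 7.7478 thousand dollars
- The effect is assumed constant over the observed range of x (linearity)

(β₀ = 179.0975 is the fitted value at x = 0 and is not part of the slope interpretation.)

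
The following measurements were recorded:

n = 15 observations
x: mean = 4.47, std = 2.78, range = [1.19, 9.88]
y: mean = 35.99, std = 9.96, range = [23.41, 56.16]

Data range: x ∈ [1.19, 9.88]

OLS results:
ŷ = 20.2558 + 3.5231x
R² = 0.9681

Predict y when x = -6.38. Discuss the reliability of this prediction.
The equation gives ŷ = -2.2216; however x = -6.38 is 7.57 units below the observed range, so this extrapolated value should not be trusted.

Prediction calculation:
ŷ = 20.2558 + 3.5231 × (-6.38)
ŷ = -2.2216

Reliability:
- Data range: x ∈ [1.19, 9.88]
- Prediction point: x = -6.38 is 7.57 units below the observed range → this is EXTRAPOLATION, not interpolation

Why that matters here:
- Real relationships often flatten, saturate, or turn nonlinear at extremes
- The linear relationship may not hold outside the observed range

A defensible statement: 'if the linear trend continued to x = -6.38, y would be about -2.2216' — the premise is untested.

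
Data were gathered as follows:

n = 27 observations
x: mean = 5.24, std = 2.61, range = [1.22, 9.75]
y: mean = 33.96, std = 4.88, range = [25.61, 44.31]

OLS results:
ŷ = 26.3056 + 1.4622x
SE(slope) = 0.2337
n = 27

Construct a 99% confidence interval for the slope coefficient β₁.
The 99% CI for β₁ is (0.8108, 2.1136)

Confidence interval for the slope:

The 99% CI for β₁ is: β̂₁ ± t*(α/2, n-2) × SE(β̂₁)

Step 1: Find critical t-value
- Confidence level = 0.99
- Degrees of freedom = n - 2 = 27 - 2 = 25
- t*(α/2, 25) = 2.7874

Step 2: Calculate margin of error
Margin = 2.7874 × 0.2337 = 0.6514

Step 3: Construct interval
CI = 1.4622 ± 0.6514
CI = (0.8108, 2.1136)

Interpretation: We are 99% confident that the true slope β₁ lies between 0.8108 and 2.1136.
Since 0 is outside the interval, a two-sided test at α = 0.01 would reject H₀: β₁ = 0.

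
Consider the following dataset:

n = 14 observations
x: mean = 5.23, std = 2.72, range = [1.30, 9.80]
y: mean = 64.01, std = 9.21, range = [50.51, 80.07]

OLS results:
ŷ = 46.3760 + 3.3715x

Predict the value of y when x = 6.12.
ŷ = 67.0096

To predict y for x = 6.12, substitute into the regression equation:

ŷ = 46.3760 + 3.3715 × 6.12
ŷ = 46.3760 + 20.6336
ŷ = 67.0096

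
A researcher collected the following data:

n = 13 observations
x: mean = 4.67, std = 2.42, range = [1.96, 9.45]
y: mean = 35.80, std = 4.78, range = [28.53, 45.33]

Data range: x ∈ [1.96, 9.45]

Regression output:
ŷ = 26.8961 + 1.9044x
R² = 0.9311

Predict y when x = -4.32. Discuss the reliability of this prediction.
ŷ = 18.6691, but this is extrapolation (below the data range [1.96, 9.45]) and may be unreliable.

Prediction calculation:
ŷ = 26.8961 + 1.9044 × (-4.32)
ŷ = 18.6691

Reliability:
- Data range: x ∈ [1.96, 9.45]
- Prediction point: x = -4.32 is 6.28 units below the observed range → this is EXTRAPOLATION, not interpolation

Why that matters here:
- The linear relationship may not hold outside the observed range
- R² describes fit only over the sampled x values; it says nothing about behaviour beyond them
- There are no observations near this x to validate the fitted line there

A defensible statement: 'if the linear trend continued to x = -4.32, y would be about 18.6691' — the premise is untested.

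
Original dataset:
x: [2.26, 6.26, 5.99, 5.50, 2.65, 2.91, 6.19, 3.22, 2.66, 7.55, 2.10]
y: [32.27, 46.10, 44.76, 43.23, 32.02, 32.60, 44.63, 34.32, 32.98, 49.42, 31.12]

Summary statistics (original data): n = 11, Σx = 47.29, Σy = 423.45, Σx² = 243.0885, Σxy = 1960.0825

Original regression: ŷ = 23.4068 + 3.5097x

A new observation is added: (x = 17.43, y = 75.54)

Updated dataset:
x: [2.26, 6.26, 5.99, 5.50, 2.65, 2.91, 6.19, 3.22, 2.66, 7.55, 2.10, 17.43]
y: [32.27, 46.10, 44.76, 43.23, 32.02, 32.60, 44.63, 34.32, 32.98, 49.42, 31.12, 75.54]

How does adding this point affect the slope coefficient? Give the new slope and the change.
New slope β₁ = 2.9596 versus 3.5097 before: a change of -0.5501 (-15.7%).

The new point has HIGH LEVERAGE: x = 17.43 is far from the original mean x̄ = 47.29/11 ≈ 4.30 (original range [2.10, 7.55]).

Step 1: Update the sums with the new point (n goes from 11 to 12)
Σx  = 47.29 + 17.43 = 64.72
Σy  = 423.45 + 75.54 = 498.99
Σx² = 243.0885 + 17.43² = 243.0885 + 303.8049 = 546.8934
Σxy = 1960.0825 + 17.43×75.54 = 1960.0825 + 1316.6622 = 3276.7447

Step 2: Recompute the slope with b₁ = (nΣxy − ΣxΣy) / (nΣx² − (Σx)²)
Numerator   = 12×3276.7447 − 64.72×498.99 = 39320.9364 − 32294.6328 = 7026.3036
Denominator = 12×546.8934 − 64.72² = 6562.7208 − 4188.6784 = 2374.0424
b₁(new) = 7026.3036 / 2374.0424 = 2.9596

(Same formula on the original sums: (11×1960.0825 − 47.29×423.45) / (11×243.0885 − 47.29²) = 1535.9570 / 437.6294 = 3.5097, matching the given fit.)

Step 3: Change in slope
Δβ₁ = 2.9596 − 3.5097 = -0.5501
Relative change = -0.5501 / 3.5097 × 100% = -15.7%
→ the slope decreases when the point is added.

A high-leverage point only changes the slope if it is off the original line; here y = 75.54 is below the original trend, so the slope decreases.
In practice: check such a point for data-entry or measurement error.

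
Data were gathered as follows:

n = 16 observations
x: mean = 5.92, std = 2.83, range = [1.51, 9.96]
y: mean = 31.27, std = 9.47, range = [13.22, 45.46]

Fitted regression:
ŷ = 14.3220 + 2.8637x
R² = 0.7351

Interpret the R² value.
R² = 0.7351 means 73.51% of the variation in y is explained by the linear relationship with x. This indicates a strong fit.

R² = 1 − SS_res/SS_tot compares the residual scatter to the total scatter of y about its mean.

Here R² = 0.7351:
- Explained: 73.51% of the variation in y
- Unexplained (residual): 100% − 73.51% = 26.49%
- Rule of thumb (below 0.3 weak; 0.3 to below 0.7 moderate; 0.7 and above strong) → strong

Note: R² says nothing about causation, and a high R² does not by itself mean the linear form is appropriate — check the residuals.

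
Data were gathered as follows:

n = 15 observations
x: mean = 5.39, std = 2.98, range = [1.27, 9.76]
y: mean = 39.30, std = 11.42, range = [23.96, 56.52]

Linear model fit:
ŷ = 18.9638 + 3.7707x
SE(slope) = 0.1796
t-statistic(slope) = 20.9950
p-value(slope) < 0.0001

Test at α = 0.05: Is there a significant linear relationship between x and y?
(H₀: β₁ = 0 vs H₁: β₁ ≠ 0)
Since p-value < 0.0001 < α = 0.05, reject H₀ — the slope is significantly different from 0.

Hypothesis test for the slope coefficient:

H₀: β₁ = 0 (no linear relationship)
H₁: β₁ ≠ 0 (linear relationship exists)

Test statistic: t = β̂₁ / SE(β̂₁) = 3.7707 / 0.1796 = 20.9950

With df = 13, the two-sided p-value for |t| = 20.9950 is <0.0001.

Decision rule: reject H₀ if p-value < α.
p-value < 0.0001 < α = 0.05 → reject H₀.

Conclusion: the linear association between x and y is significant at the 5% level.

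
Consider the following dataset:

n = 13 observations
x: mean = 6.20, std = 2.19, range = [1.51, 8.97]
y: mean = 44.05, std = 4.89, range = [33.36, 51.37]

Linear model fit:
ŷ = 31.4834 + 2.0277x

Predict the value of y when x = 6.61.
ŷ = 44.8865

Plug x = 6.61 into the fitted line:

ŷ = 31.4834 + 2.0277 × 6.61
ŷ = 31.4834 + 13.4031
ŷ = 44.8865

This is a point prediction; actual observations scatter around it by roughly the residual standard deviation.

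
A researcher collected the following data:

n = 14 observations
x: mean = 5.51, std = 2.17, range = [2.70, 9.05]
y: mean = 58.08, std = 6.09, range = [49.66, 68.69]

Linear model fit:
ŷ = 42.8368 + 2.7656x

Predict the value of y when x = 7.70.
ŷ = 64.1319

x = 7.70 lies inside the observed range [2.70, 9.05], so the fitted equation applies directly:

ŷ = 42.8368 + 2.7656 × 7.70
ŷ = 42.8368 + 21.2951
ŷ = 64.1319

This is a point prediction; actual observations scatter around it by roughly the residual standard deviation.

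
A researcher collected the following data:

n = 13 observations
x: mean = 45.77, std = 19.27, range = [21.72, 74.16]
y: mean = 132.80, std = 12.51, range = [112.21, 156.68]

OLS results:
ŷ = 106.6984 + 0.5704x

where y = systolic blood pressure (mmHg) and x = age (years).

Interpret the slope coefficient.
An increase of one year in age is associated with a 0.5704 mmHg increase in predicted blood pressure.

β₁ = 0.5704 is the change in predicted blood pressure (mmHg) per additional year of age.

Interpretation:
- Age up by 1 year → predicted blood pressure increases by 0.5704 mmHg
- This is a linear approximation: the same per-unit change is assumed across the whole observed x range
- The sign (+) gives the direction; the magnitude 0.5704 gives the size of the effect per year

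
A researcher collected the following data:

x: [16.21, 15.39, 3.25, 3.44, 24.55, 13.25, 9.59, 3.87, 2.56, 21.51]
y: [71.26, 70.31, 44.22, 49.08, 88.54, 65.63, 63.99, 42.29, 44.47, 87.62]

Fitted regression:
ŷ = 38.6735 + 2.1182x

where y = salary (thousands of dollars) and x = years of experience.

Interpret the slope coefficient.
For each additional year of experience, predicted salary increases by approximately 2.1182 thousand dollars.

The slope coefficient β₁ = 2.1182 represents the marginal effect of experience on salary.

Interpretation:
- Experience up by 1 year → predicted salary increases by 2.1182 thousand dollars
- This is a linear approximation: the same per-unit change is assumed across the whole observed x range
- The sign (+) gives the direction; the magnitude 2.1182 gives the size of the effect per year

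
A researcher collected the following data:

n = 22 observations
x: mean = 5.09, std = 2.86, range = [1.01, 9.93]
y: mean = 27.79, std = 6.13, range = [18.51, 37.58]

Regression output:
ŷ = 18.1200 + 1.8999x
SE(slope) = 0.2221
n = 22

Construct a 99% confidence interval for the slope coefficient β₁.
The 99% CI for β₁ is (1.2680, 2.5318)

Confidence interval for the slope:

The 99% CI for β₁ is: β̂₁ ± t*(α/2, n-2) × SE(β̂₁)

Step 1: Find critical t-value
- Confidence level = 0.99
- Degrees of freedom = n - 2 = 22 - 2 = 20
- t*(α/2, 20) = 2.8453

Step 2: Calculate margin of error
Margin = 2.8453 × 0.2221 = 0.6319

Step 3: Construct interval
CI = 1.8999 ± 0.6319
CI = (1.2680, 2.5318)

Interpretation: We are 99% confident that the true slope β₁ lies between 1.2680 and 2.5318.
The interval does not include 0, suggesting a significant linear relationship.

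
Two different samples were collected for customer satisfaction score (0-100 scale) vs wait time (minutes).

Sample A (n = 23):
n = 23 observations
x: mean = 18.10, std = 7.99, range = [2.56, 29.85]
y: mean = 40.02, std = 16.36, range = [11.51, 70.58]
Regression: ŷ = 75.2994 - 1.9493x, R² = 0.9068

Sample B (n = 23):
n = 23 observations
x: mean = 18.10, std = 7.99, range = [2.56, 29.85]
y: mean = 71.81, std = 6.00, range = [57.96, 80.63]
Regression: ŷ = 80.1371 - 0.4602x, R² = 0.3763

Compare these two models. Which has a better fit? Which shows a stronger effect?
Model A has the better fit (R² = 0.9068 vs 0.3763). Model A shows the stronger effect (|β₁| = 1.9493 vs 0.4602).

Model Comparison:

Which explains more variance? (R²)
- Model A: R² = 0.9068 → 90.68% of variance in satisfaction score explained
- Model B: R² = 0.3763 → 37.63% of variance in satisfaction score explained
- 0.9068 > 0.3763 → Model A has the better fit

Effect size (slope magnitude):
- Model A: β₁ = -1.9493 → predicted satisfaction score falls 1.9493 points per additional minute of wait time
- Model B: β₁ = -0.4602 → predicted satisfaction score falls 0.4602 points per additional minute of wait time
- |-1.9493| > |-0.4602| → Model A shows the stronger marginal effect

Note: A steeper slope doesn't make a better model if the scatter around the line is large.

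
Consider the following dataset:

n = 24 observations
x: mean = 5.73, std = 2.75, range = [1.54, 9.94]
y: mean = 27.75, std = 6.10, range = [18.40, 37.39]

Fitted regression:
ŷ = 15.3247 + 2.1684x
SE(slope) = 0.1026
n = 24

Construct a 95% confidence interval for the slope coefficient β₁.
The 95% CI for β₁ is (1.9556, 2.3812)

Confidence interval for the slope:

The 95% CI for β₁ is: β̂₁ ± t*(α/2, n-2) × SE(β̂₁)

Step 1: Find critical t-value
- Confidence level = 0.95
- Degrees of freedom = n - 2 = 24 - 2 = 22
- t*(α/2, 22) = 2.0739

Step 2: Calculate margin of error
Margin = 2.0739 × 0.1026 = 0.2128

Step 3: Construct interval
CI = 2.1684 ± 0.2128
CI = (1.9556, 2.3812)

Interpretation: We are 95% confident that the true slope β₁ lies between 1.9556 and 2.3812.
The interval does not include 0, suggesting a significant linear relationship.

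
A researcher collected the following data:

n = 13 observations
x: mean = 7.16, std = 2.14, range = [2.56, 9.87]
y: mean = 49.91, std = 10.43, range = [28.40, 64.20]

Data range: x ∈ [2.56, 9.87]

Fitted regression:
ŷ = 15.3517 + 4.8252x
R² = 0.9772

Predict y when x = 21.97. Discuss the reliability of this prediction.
ŷ = 121.3613 (extrapolation — x = 21.97 lies outside [2.56, 9.87], so reliability is low).

Prediction calculation:
ŷ = 15.3517 + 4.8252 × 21.97
ŷ = 121.3613

Reliability:
- Data range: x ∈ [2.56, 9.87]
- Prediction point: x = 21.97 is 12.10 units above the observed range → this is EXTRAPOLATION, not interpolation

Why that matters here:
- Real relationships often flatten, saturate, or turn nonlinear at extremes
- R² describes fit only over the sampled x values; it says nothing about behaviour beyond them

Report the number if required, but flag clearly that it is an extrapolation.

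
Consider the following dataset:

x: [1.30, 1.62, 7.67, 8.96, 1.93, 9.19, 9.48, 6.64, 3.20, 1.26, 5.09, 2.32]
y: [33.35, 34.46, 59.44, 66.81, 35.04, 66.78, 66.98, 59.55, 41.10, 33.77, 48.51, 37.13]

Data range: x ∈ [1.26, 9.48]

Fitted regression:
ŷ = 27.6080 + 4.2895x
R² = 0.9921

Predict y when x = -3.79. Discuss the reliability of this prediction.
The equation gives ŷ = 11.3508; however x = -3.79 is 5.05 units below the observed range, so this extrapolated value should not be trusted.

Prediction calculation:
ŷ = 27.6080 + 4.2895 × (-3.79)
ŷ = 11.3508

Reliability:
- Data range: x ∈ [1.26, 9.48]
- Prediction point: x = -3.79 is 5.05 units below the observed range → this is EXTRAPOLATION, not interpolation

Why that matters here:
- The standard error of prediction grows with (x − x̄)², and x = -3.79 is far from x̄ = 4.89
- R² describes fit only over the sampled x values; it says nothing about behaviour beyond them

The R² = 0.9921 only validates the fit within [1.26, 9.48]; treat ŷ = 11.3508 with caution.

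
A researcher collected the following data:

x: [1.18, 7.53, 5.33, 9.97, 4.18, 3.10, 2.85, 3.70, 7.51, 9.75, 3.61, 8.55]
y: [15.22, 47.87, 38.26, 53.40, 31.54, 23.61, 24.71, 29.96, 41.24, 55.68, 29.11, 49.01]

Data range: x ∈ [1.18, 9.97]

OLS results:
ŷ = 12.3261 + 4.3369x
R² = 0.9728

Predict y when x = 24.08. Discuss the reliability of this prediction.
ŷ = 116.7587, but this is extrapolation (above the data range [1.18, 9.97]) and may be unreliable.

Prediction calculation:
ŷ = 12.3261 + 4.3369 × 24.08
ŷ = 116.7587

Reliability:
- Data range: x ∈ [1.18, 9.97]
- Prediction point: x = 24.08 is 14.11 units above the observed range → this is EXTRAPOLATION, not interpolation

Why that matters here:
- The standard error of prediction grows with (x − x̄)², and x = 24.08 is far from x̄ = 5.61
- The linear relationship may not hold outside the observed range

Report the number if required, but flag clearly that it is an extrapolation.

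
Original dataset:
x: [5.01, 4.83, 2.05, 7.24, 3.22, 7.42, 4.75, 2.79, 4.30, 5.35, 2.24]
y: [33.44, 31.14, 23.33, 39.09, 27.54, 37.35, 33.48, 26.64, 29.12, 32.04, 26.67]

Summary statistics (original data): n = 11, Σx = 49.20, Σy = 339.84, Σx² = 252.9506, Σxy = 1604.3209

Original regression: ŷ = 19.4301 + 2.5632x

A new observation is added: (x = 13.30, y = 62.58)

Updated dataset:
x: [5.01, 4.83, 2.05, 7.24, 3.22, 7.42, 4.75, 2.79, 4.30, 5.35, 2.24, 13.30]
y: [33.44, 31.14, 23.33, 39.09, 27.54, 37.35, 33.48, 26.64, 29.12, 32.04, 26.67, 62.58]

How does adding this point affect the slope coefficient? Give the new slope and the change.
New slope β₁ = 3.2659 versus 2.5632 before: a change of +0.7027 (+27.4%).

The new point has HIGH LEVERAGE: x = 13.30 is far from the original mean x̄ = 49.20/11 ≈ 4.47 (original range [2.05, 7.42]).

Step 1: Update the sums with the new point (n goes from 11 to 12)
Σx  = 49.20 + 13.30 = 62.50
Σy  = 339.84 + 62.58 = 402.42
Σx² = 252.9506 + 13.30² = 252.9506 + 176.8900 = 429.8406
Σxy = 1604.3209 + 13.30×62.58 = 1604.3209 + 832.3140 = 2436.6349

Step 2: Recompute the slope with b₁ = (nΣxy − ΣxΣy) / (nΣx² − (Σx)²)
Numerator   = 12×2436.6349 − 62.50×402.42 = 29239.6188 − 25151.2500 = 4088.3688
Denominator = 12×429.8406 − 62.50² = 5158.0872 − 3906.2500 = 1251.8372
b₁(new) = 4088.3688 / 1251.8372 = 3.2659

(Same formula on the original sums: (11×1604.3209 − 49.20×339.84) / (11×252.9506 − 49.20²) = 927.4019 / 361.8166 = 2.5632, matching the given fit.)

Step 3: Change in slope
Δβ₁ = 3.2659 − 2.5632 = +0.7027
Relative change = +0.7027 / 2.5632 × 100% = +27.4%
→ the slope increases when the point is added.

Because the point sits above the extension of the original line at a high-leverage x, it tilts the fit up.
In practice: investigate whether it comes from the same population as the rest of the sample.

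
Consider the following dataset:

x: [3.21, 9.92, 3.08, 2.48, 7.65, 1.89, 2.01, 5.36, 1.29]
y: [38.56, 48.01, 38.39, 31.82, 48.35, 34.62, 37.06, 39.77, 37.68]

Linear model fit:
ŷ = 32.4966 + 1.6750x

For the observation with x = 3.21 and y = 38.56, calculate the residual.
Residual = 0.6866

The residual is the difference between the actual value and the predicted value:

Residual = y - ŷ

Step 1: Calculate predicted value
ŷ = 32.4966 + 1.6750 × 3.21
ŷ = 37.8734

Step 2: Calculate residual
Residual = 38.56 - 37.8734
Residual = 0.6866

The residual is positive, so the observed y = 38.56 sits above the regression line (the line underestimates it by 0.6866).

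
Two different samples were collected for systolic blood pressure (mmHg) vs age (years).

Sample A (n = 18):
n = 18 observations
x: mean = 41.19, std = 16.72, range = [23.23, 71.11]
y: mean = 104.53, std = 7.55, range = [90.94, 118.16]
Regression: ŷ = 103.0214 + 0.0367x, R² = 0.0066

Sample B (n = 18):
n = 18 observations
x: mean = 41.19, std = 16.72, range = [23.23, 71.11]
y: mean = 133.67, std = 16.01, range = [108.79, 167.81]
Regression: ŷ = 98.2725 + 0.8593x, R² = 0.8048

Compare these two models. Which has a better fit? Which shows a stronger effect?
Model B has the better fit (R² = 0.8048 vs 0.0066). Model B shows the stronger effect (|β₁| = 0.8593 vs 0.0367).

Model Comparison:

Fit — compare R²:
- Model A: R² = 0.0066 → 0.66% of variance in blood pressure explained
- Model B: R² = 0.8048 → 80.48% of variance in blood pressure explained
- 0.8048 > 0.0066 → Model B has the better fit

Effect size (slope magnitude):
- Model A: β₁ = 0.0367 → predicted blood pressure rises 0.0367 mmHg per additional year of age
- Model B: β₁ = 0.8593 → predicted blood pressure rises 0.8593 mmHg per additional year of age
- |0.0367| < |0.8593| → Model B shows the stronger marginal effect

Note: A better fit (higher R²) doesn't necessarily mean a more important relationship.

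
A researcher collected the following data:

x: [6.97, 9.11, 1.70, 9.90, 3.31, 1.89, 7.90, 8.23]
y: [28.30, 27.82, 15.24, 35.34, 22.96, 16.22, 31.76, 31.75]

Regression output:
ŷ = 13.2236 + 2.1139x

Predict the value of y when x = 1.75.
ŷ = 16.9229

Plug x = 1.75 into the fitted line:

ŷ = 13.2236 + 2.1139 × 1.75
ŷ = 13.2236 + 3.6993
ŷ = 16.9229

This is the fitted mean response at that x — an individual observation would come with a wider prediction interval.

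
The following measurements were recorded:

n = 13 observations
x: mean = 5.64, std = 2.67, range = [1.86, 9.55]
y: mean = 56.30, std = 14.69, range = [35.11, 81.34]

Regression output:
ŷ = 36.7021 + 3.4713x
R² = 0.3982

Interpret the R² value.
R² = 0.3982 means 39.82% of the variation in y is explained by the linear relationship with x. This indicates a moderate fit.

The coefficient of determination R² is the fraction of the total variation in y that the fitted line accounts for.

Here R² = 0.3982:
- Explained: 39.82% of the variation in y
- Unexplained (residual): 100% − 39.82% = 60.18%
- Rule of thumb (below 0.3 weak; 0.3 to below 0.7 moderate; 0.7 and above strong) → moderate

Equivalently, for simple linear regression R² = r², so |r| = √0.3982 ≈ 0.6310.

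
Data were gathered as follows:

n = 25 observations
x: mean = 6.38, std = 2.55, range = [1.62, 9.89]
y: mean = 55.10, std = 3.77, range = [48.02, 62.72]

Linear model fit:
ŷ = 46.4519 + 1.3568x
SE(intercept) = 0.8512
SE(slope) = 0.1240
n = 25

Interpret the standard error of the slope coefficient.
SE(β̂₁) = 0.1240 is the estimated standard deviation of the slope estimate across repeated samples; relative to β̂₁ = 1.3568 that is 9.1%, a precise estimate.

SE(β̂₁) = 0.1240 says: if we drew many samples of n = 25 from the same population and refit each time, the fitted slopes would scatter with a standard deviation of roughly 0.1240 around the true β₁.

Relative precision:
- SE / |β̂₁| = 0.1240 / 1.3568 = 9.1%
- Rule of thumb (under 20%: precise; 20% to under 50%: moderately precise; 50% or more: imprecise) → precise

Rough 95% range (±2 SE): 1.3568 ± 0.2480 → (1.1088, 1.6048).

What drives SE(β̂₁): more residual scatter → larger SE; larger n (here n = 25) → smaller SE; wider spread of x values → smaller SE.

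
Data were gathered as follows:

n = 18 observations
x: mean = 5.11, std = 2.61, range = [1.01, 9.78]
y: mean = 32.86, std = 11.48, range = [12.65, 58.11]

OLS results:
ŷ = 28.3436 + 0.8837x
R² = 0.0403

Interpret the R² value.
About 4.03% of the variability in y is accounted for by the regression on x (R² = 0.0403) — a weak linear fit.

R² (coefficient of determination) measures the proportion of variance in y explained by the regression model.

Here R² = 0.0403:
- Explained: 4.03% of the variation in y
- Unexplained (residual): 100% − 4.03% = 95.97%
- Rule of thumb (below 0.3 weak; 0.3 to below 0.7 moderate; 0.7 and above strong) → weak

Equivalently, for simple linear regression R² = r², so |r| = √0.0403 ≈ 0.2007.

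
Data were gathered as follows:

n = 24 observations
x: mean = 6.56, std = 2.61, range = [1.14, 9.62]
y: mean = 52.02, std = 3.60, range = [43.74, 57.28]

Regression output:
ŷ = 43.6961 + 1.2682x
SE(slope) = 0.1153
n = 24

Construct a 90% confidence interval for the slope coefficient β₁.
The 90% CI for β₁ is (1.0702, 1.4662)

Confidence interval for the slope:

The 90% CI for β₁ is: β̂₁ ± t*(α/2, n-2) × SE(β̂₁)

Step 1: Find critical t-value
- Confidence level = 0.9
- Degrees of freedom = n - 2 = 24 - 2 = 22
- t*(α/2, 22) = 1.7171

Step 2: Calculate margin of error
Margin = 1.7171 × 0.1153 = 0.1980

Step 3: Construct interval
CI = 1.2682 ± 0.1980
CI = (1.0702, 1.4662)

Interpretation: intervals built this way capture the true β₁ in 90% of repeated samples; here the plausible range for the per-unit effect of x on y is 1.0702 to 1.4662.
Since 0 is outside the interval, a two-sided test at α = 0.10 would reject H₀: β₁ = 0.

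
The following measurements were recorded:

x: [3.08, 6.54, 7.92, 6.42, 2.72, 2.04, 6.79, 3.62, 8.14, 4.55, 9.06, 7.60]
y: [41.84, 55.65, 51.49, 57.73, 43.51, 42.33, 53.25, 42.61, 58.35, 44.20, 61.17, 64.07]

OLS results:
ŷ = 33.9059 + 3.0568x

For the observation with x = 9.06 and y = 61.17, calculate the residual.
Residual = -0.4305

The residual is the difference between the actual value and the predicted value:

Residual = y - ŷ

Step 1: Calculate predicted value
ŷ = 33.9059 + 3.0568 × 9.06
ŷ = 61.6005

Step 2: Calculate residual
Residual = 61.17 - 61.6005
Residual = -0.4305

The residual is negative, so the observed y = 61.17 sits below the regression line (the line overestimates it by 0.4305).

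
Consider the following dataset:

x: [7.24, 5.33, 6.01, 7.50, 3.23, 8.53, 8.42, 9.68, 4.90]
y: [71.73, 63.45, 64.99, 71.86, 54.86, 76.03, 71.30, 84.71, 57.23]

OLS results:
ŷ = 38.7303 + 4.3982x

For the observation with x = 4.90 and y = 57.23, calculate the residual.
Residual = -3.0515

The residual is the difference between the actual value and the predicted value:

Residual = y - ŷ

Step 1: Calculate predicted value
ŷ = 38.7303 + 4.3982 × 4.90
ŷ = 60.2815

Step 2: Calculate residual
Residual = 57.23 - 60.2815
Residual = -3.0515

The residual is negative, so the observed y = 57.23 sits below the regression line (the line overestimates it by 3.0515).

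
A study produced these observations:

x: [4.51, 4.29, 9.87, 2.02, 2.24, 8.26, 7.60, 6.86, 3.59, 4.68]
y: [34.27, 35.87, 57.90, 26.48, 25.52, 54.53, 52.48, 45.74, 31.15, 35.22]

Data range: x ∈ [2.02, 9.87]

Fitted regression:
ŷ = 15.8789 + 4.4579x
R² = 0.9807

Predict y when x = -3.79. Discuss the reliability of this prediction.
ŷ = -1.0165 (extrapolation — x = -3.79 lies outside [2.02, 9.87], so reliability is low).

Prediction calculation:
ŷ = 15.8789 + 4.4579 × (-3.79)
ŷ = -1.0165

Reliability:
- Data range: x ∈ [2.02, 9.87]
- Prediction point: x = -3.79 is 5.81 units below the observed range → this is EXTRAPOLATION, not interpolation

Why that matters here:
- Real relationships often flatten, saturate, or turn nonlinear at extremes
- The standard error of prediction grows with (x − x̄)², and x = -3.79 is far from x̄ = 5.39

Report the number if required, but flag clearly that it is an extrapolation.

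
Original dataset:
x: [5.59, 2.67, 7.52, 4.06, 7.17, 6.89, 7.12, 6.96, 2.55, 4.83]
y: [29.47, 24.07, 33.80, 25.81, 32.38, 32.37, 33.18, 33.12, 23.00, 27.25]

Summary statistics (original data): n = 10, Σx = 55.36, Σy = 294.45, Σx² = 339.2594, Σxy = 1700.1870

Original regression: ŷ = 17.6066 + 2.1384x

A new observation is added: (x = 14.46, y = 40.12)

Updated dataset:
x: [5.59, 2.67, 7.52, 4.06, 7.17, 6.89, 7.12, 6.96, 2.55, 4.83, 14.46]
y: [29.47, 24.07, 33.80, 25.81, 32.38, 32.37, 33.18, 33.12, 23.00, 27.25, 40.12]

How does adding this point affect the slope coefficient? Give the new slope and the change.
New slope β₁ = 1.4899 versus 2.1384 before: a change of -0.6485 (-30.3%).

The new point has HIGH LEVERAGE: x = 14.46 is far from the original mean x̄ = 55.36/10 ≈ 5.54 (original range [2.55, 7.52]).

Step 1: Update the sums with the new point (n goes from 10 to 11)
Σx  = 55.36 + 14.46 = 69.82
Σy  = 294.45 + 40.12 = 334.57
Σx² = 339.2594 + 14.46² = 339.2594 + 209.0916 = 548.3510
Σxy = 1700.1870 + 14.46×40.12 = 1700.1870 + 580.1352 = 2280.3222

Step 2: Recompute the slope with b₁ = (nΣxy − ΣxΣy) / (nΣx² − (Σx)²)
Numerator   = 11×2280.3222 − 69.82×334.57 = 25083.5442 − 23359.6774 = 1723.8668
Denominator = 11×548.3510 − 69.82² = 6031.8610 − 4874.8324 = 1157.0286
b₁(new) = 1723.8668 / 1157.0286 = 1.4899

(Same formula on the original sums: (10×1700.1870 − 55.36×294.45) / (10×339.2594 − 55.36²) = 701.1180 / 327.8644 = 2.1384, matching the given fit.)

Step 3: Change in slope
Δβ₁ = 1.4899 − 2.1384 = -0.6485
Relative change = -0.6485 / 2.1384 × 100% = -30.3%
→ the slope decreases when the point is added.

A high-leverage point only changes the slope if it is off the original line; here y = 40.12 is below the original trend, so the slope decreases.
In practice: investigate whether it comes from the same population as the rest of the sample.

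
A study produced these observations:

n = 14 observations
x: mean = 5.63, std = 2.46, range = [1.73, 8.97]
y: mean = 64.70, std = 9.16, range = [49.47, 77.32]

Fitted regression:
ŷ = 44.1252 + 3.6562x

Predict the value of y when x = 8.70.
ŷ = 75.9341

x = 8.70 lies inside the observed range [1.73, 8.97], so the fitted equation applies directly:

ŷ = 44.1252 + 3.6562 × 8.70
ŷ = 44.1252 + 31.8089
ŷ = 75.9341

This is the fitted mean response at that x — an individual observation would come with a wider prediction interval.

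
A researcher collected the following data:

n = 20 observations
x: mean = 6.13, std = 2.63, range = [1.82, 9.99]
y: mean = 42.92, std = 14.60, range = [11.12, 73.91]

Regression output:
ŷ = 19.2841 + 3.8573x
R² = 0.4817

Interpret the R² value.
The model explains 48.17% of the variance in y (R² = 0.4817), leaving 51.83% unexplained; the fit is moderate.

The coefficient of determination R² is the fraction of the total variation in y that the fitted line accounts for.

Here R² = 0.4817:
- Explained: 48.17% of the variation in y
- Unexplained (residual): 100% − 48.17% = 51.83%
- Rule of thumb (below 0.3 weak; 0.3 to below 0.7 moderate; 0.7 and above strong) → moderate

Note: R² never decreases when predictors are added, so it should not be used alone to compare models of different size.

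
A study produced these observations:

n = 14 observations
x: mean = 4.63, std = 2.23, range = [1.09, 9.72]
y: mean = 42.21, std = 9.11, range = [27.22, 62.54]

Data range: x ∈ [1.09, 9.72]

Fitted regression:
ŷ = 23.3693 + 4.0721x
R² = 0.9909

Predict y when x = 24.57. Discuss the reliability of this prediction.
The equation gives ŷ = 123.4208; however x = 24.57 is 14.85 units above the observed range, so this extrapolated value should not be trusted.

Prediction calculation:
ŷ = 23.3693 + 4.0721 × 24.57
ŷ = 123.4208

Reliability:
- Data range: x ∈ [1.09, 9.72]
- Prediction point: x = 24.57 is 14.85 units above the observed range → this is EXTRAPOLATION, not interpolation

Why that matters here:
- There are no observations near this x to validate the fitted line there
- R² describes fit only over the sampled x values; it says nothing about behaviour beyond them
- The standard error of prediction grows with (x − x̄)², and x = 24.57 is far from x̄ = 4.63

A defensible statement: 'if the linear trend continued to x = 24.57, y would be about 123.4208' — the premise is untested.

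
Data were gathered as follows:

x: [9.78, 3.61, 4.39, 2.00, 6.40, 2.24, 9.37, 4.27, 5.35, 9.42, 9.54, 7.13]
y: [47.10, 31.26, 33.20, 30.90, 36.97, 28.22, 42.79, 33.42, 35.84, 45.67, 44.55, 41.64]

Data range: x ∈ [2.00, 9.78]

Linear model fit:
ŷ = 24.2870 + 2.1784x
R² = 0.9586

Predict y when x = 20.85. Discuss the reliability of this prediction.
The equation gives ŷ = 69.7066; however x = 20.85 is 11.07 units above the observed range, so this extrapolated value should not be trusted.

Prediction calculation:
ŷ = 24.2870 + 2.1784 × 20.85
ŷ = 69.7066

Reliability:
- Data range: x ∈ [2.00, 9.78]
- Prediction point: x = 20.85 is 11.07 units above the observed range → this is EXTRAPOLATION, not interpolation

Why that matters here:
- The linear relationship may not hold outside the observed range
- R² describes fit only over the sampled x values; it says nothing about behaviour beyond them
- There are no observations near this x to validate the fitted line there

A defensible statement: 'if the linear trend continued to x = 20.85, y would be about 69.7066' — the premise is untested.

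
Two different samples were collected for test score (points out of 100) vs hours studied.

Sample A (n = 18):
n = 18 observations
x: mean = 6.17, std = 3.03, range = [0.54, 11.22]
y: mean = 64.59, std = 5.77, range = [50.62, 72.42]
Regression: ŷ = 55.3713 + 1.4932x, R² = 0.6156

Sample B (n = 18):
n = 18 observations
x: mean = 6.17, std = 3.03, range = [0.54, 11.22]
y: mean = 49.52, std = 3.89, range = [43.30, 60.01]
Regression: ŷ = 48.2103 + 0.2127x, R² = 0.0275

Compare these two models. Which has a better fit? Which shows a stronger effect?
Model A has the better fit (R² = 0.6156 vs 0.0275). Model A shows the stronger effect (|β₁| = 1.4932 vs 0.2127).

Model Comparison:

Goodness of fit (R²):
- Model A: R² = 0.6156 → 61.56% of variance in test score explained
- Model B: R² = 0.0275 → 2.75% of variance in test score explained
- 0.6156 > 0.0275 → Model A has the better fit

Strength of effect — compare |β₁|:
- Model A: β₁ = 1.4932 → predicted test score rises 1.4932 points per additional hour of study time
- Model B: β₁ = 0.2127 → predicted test score rises 0.2127 points per additional hour of study time
- |1.4932| > |0.2127| → Model A shows the stronger marginal effect

Notes:
- A better fit (higher R²) doesn't necessarily mean a more important relationship.
- R² measures how tightly points cluster around the line; β₁ measures how steep the line is — they answer different questions.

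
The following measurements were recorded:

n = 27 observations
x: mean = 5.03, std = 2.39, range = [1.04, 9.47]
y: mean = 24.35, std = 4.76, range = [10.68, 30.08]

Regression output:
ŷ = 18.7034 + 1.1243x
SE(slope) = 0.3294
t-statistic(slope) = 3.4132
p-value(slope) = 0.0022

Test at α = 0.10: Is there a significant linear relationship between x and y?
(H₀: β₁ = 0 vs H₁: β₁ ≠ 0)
Since p-value = 0.0022 < α = 0.10, reject H₀ — the slope is significantly different from 0.

Hypothesis test for the slope coefficient:

H₀: β₁ = 0 (no linear relationship)
H₁: β₁ ≠ 0 (linear relationship exists)

Test statistic: t = β̂₁ / SE(β̂₁) = 1.1243 / 0.3294 = 3.4132

With df = 25, the two-sided p-value for |t| = 3.4132 is 0.0022.

Decision rule: reject H₀ if p-value < α.
p-value = 0.0022 < α = 0.10 → reject H₀.

At α = 0.10 the data do provide convincing evidence of a nonzero slope.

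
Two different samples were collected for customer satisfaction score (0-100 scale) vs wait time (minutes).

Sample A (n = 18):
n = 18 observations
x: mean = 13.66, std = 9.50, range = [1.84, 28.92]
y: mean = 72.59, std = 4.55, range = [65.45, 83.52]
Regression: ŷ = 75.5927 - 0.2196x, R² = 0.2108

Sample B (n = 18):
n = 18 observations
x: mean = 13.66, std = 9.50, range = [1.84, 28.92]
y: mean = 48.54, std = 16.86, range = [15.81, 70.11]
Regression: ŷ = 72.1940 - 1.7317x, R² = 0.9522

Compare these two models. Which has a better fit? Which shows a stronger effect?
Model B has the better fit (R² = 0.9522 vs 0.2108). Model B shows the stronger effect (|β₁| = 1.7317 vs 0.2196).

Model Comparison:

Goodness of fit (R²):
- Model A: R² = 0.2108 → 21.08% of variance in satisfaction score explained
- Model B: R² = 0.9522 → 95.22% of variance in satisfaction score explained
- 0.9522 > 0.2108 → Model B has the better fit

Strength of effect — compare |β₁|:
- Model A: β₁ = -0.2196 → predicted satisfaction score falls 0.2196 points per additional minute of wait time
- Model B: β₁ = -1.7317 → predicted satisfaction score falls 1.7317 points per additional minute of wait time
- |-0.2196| < |-1.7317| → Model B shows the stronger marginal effect

Notes:
- A steeper slope doesn't make a better model if the scatter around the line is large.
- R² measures how tightly points cluster around the line; β₁ measures how steep the line is — they answer different questions.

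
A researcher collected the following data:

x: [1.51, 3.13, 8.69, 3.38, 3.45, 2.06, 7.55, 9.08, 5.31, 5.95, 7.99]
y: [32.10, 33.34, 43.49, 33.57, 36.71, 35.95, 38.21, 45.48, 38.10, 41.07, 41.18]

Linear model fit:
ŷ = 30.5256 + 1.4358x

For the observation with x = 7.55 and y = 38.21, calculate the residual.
Residual = -3.1559

The residual is the difference between the actual value and the predicted value:

Residual = y - ŷ

Step 1: Calculate predicted value
ŷ = 30.5256 + 1.4358 × 7.55
ŷ = 41.3659

Step 2: Calculate residual
Residual = 38.21 - 41.3659
Residual = -3.1559

The residual is negative, so the observed y = 38.21 sits below the regression line (the line overestimates it by 3.1559).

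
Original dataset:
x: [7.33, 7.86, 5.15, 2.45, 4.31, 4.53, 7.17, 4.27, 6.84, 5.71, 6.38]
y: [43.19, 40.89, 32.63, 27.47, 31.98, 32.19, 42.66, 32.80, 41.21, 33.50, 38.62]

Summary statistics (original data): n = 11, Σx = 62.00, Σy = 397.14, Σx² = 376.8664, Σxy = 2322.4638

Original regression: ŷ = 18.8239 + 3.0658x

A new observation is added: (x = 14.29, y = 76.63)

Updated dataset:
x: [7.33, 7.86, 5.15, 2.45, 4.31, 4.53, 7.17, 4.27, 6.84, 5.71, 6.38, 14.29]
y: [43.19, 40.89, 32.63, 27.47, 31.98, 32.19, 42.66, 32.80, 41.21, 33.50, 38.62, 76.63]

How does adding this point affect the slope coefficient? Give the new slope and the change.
Adding the point moves β₁ from 3.0658 to 4.2216, i.e. it increases by 1.1558 (+37.7%).

x = 14.29 lies well outside the original x-range [2.45, 7.86] (x̄ ≈ 5.64), so this observation has high leverage and can move the slope substantially.

Step 1: Update the sums with the new point (n goes from 11 to 12)
Σx  = 62.00 + 14.29 = 76.29
Σy  = 397.14 + 76.63 = 473.77
Σx² = 376.8664 + 14.29² = 376.8664 + 204.2041 = 581.0705
Σxy = 2322.4638 + 14.29×76.63 = 2322.4638 + 1095.0427 = 3417.5065

Step 2: Recompute the slope with b₁ = (nΣxy − ΣxΣy) / (nΣx² − (Σx)²)
Numerator   = 12×3417.5065 − 76.29×473.77 = 41010.0780 − 36143.9133 = 4866.1647
Denominator = 12×581.0705 − 76.29² = 6972.8460 − 5820.1641 = 1152.6819
b₁(new) = 4866.1647 / 1152.6819 = 4.2216

(Same formula on the original sums: (11×2322.4638 − 62.00×397.14) / (11×376.8664 − 62.00²) = 924.4218 / 301.5304 = 3.0658, matching the given fit.)

Step 3: Change in slope
Δβ₁ = 4.2216 − 3.0658 = +1.1558
Relative change = +1.1558 / 3.0658 × 100% = +37.7%
→ the slope increases when the point is added.

A high-leverage point only changes the slope if it is off the original line; here y = 76.63 is above the original trend, so the slope increases.
In practice: check such a point for data-entry or measurement error; investigate whether it comes from the same population as the rest of the sample.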